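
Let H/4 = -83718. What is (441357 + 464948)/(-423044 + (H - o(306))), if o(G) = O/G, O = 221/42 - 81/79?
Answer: -184035743388/153903638437 ≈ -1.1958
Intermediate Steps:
H = -334872 (H = 4*(-83718) = -334872)
O = 14057/3318 (O = 221*(1/42) - 81*1/79 = 221/42 - 81/79 = 14057/3318 ≈ 4.2366)
o(G) = 14057/(3318*G)
(441357 + 464948)/(-423044 + (H - o(306))) = (441357 + 464948)/(-423044 + (-334872 - 14057/(3318*306))) = 906305/(-423044 + (-334872 - 14057/(3318*306))) = 906305/(-423044 + (-334872 - 1*14057/1015308)) = 906305/(-423044 + (-334872 - 14057/1015308)) = 906305/(-423044 - 339998234633/1015308) = 906305/(-769518192185/1015308) = 906305*(-1015308/769518192185) = -184035743388/153903638437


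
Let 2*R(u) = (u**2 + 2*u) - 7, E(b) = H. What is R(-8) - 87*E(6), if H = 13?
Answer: -2221/2 ≈ -1110.5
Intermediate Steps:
E(b) = 13
R(u) = -7/2 + u + u**2/2 (R(u) = ((u**2 + 2*u) - 7)/2 = (-7 + u**2 + 2*u)/2 = -7/2 + u + u**2/2)
R(-8) - 87*E(6) = (-7/2 - 8 + (1/2)*(-8)**2) - 87*13 = (-7/2 - 8 + (1/2)*64) - 1131 = (-7/2 - 8 + 32) - 1131 = 41/2 - 1131 = -2221/2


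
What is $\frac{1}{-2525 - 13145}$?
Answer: $- \frac{1}{15670} \approx -6.3816 \cdot 10^{-5}$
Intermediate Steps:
$\frac{1}{-2525 - 13145} = \frac{1}{-15670} = - \frac{1}{15670}$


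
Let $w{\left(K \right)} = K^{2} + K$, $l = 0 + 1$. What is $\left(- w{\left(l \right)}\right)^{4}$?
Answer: $16$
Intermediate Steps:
$l = 1$
$w{\left(K \right)} = K + K^{2}$
$\left(- w{\left(l \right)}\right)^{4} = \left(- 1 \left(1 + 1\right)\right)^{4} = \left(- 1 \cdot 2\right)^{4} = \left(\left(-1\right) 2\right)^{4} = \left(-2\right)^{4} = 16$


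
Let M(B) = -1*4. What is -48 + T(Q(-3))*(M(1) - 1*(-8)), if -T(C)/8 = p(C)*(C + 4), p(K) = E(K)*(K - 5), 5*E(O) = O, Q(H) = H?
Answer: -1008/5 ≈ -201.60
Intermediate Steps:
M(B) = -4
E(O) = O/5
p(K) = K*(-5 + K)/5 (p(K) = (K/5)*(K - 5) = (K/5)*(-5 + K) = K*(-5 + K)/5)
T(C) = -8*C*(-5 + C)*(4 + C)/5 (T(C) = -8*C*(-5 + C)/5*(C + 4) = -8*C*(-5 + C)/5*(4 + C) = -8*C*(-5 + C)*(4 + C)/5)
-48 + T(Q(-3))*(M(1) - 1*(-8)) = -48 + ((8/5)*(-3)*(20 - 3 - 1*(-3)²))*(-4 - 1*(-8)) = -48 + ((8/5)*(-3)*(20 - 3 - 1*9))*(-4 + 8) = -48 + ((8/5)*(-3)*(20 - 3 - 9))*4 = -48 + ((8/5)*(-3)*8)*4 = -48 - 192/5*4 = -48 - 768/5 = -1008/5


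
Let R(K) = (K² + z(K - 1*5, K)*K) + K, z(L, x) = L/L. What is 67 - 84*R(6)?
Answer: -3965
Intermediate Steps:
z(L, x) = 1
R(K) = K² + 2*K (R(K) = (K² + 1*K) + K = (K² + K) + K = (K + K²) + K = K² + 2*K)
67 - 84*R(6) = 67 - 504*(2 + 6) = 67 - 504*8 = 67 - 84*48 = 67 - 4032 = -3965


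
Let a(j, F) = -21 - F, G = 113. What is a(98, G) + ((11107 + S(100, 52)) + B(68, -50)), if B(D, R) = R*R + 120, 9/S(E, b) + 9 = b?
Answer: 584508/43 ≈ 13593.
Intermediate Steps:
S(E, b) = 9/(-9 + b)
B(D, R) = 120 + R**2 (B(D, R) = R**2 + 120 = 120 + R**2)
a(98, G) + ((11107 + S(100, 52)) + B(68, -50)) = (-21 - 1*113) + ((11107 + 9/(-9 + 52)) + (120 + (-50)**2)) = (-21 - 113) + ((11107 + 9/43) + (120 + 2500)) = -134 + ((11107 + 9*(1/43)) + 2620) = -134 + ((11107 + 9/43) + 2620) = -134 + (477610/43 + 2620) = -134 + 590270/43 = 584508/43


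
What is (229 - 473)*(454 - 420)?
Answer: -8296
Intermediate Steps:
(229 - 473)*(454 - 420) = -244*34 = -8296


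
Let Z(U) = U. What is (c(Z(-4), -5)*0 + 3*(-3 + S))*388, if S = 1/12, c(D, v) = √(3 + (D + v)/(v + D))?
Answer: -3395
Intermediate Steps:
c(D, v) = 2 (c(D, v) = √(3 + (D + v)/(D + v)) = √(3 + 1) = √4 = 2)
S = 1/12 ≈ 0.083333
(c(Z(-4), -5)*0 + 3*(-3 + S))*388 = (2*0 + 3*(-3 + 1/12))*388 = (0 + 3*(-35/12))*388 = (0 - 35/4)*388 = -35/4*388 = -3395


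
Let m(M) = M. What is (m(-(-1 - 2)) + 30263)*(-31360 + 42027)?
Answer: 322847422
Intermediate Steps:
(m(-(-1 - 2)) + 30263)*(-31360 + 42027) = (-(-1 - 2) + 30263)*(-31360 + 42027) = (-1*(-3) + 30263)*10667 = (3 + 30263)*10667 = 30266*10667 = 322847422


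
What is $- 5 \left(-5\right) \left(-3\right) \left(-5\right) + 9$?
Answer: $384$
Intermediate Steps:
$- 5 \left(-5\right) \left(-3\right) \left(-5\right) + 9 = - 5 \cdot 15 \left(-5\right) + 9 = \left(-5\right) \left(-75\right) + 9 = 375 + 9 = 384$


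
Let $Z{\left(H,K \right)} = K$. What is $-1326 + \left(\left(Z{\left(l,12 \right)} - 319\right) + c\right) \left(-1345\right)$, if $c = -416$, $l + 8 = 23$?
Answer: $971109$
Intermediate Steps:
$l = 15$ ($l = -8 + 23 = 15$)
$-1326 + \left(\left(Z{\left(l,12 \right)} - 319\right) + c\right) \left(-1345\right) = -1326 + \left(\left(12 - 319\right) - 416\right) \left(-1345\right) = -1326 + \left(-307 - 416\right) \left(-1345\right) = -1326 - -972435 = -1326 + 972435 = 971109$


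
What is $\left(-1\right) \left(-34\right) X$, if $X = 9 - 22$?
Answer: $-442$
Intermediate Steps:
$X = -13$ ($X = 9 - 22 = -13$)
$\left(-1\right) \left(-34\right) X = \left(-1\right) \left(-34\right) \left(-13\right) = 34 \left(-13\right) = -442$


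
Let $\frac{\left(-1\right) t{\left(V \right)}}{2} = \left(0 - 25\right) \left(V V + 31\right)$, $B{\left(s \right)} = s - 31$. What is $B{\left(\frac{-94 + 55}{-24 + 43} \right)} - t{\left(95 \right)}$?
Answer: $- \frac{8603828}{19} \approx -4.5283 \cdot 10^{5}$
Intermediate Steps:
$B{\left(s \right)} = -31 + s$
$t{\left(V \right)} = 1550 + 50 V^{2}$ ($t{\left(V \right)} = - 2 \left(0 - 25\right) \left(V V + 31\right) = - 2 \left(- 25 \left(V^{2} + 31\right)\right) = - 2 \left(- 25 \left(31 + V^{2}\right)\right) = - 2 \left(-775 - 25 V^{2}\right) = 1550 + 50 V^{2}$)
$B{\left(\frac{-94 + 55}{-24 + 43} \right)} - t{\left(95 \right)} = \left(-31 + \frac{-94 + 55}{-24 + 43}\right) - \left(1550 + 50 \cdot 95^{2}\right) = \left(-31 - \frac{39}{19}\right) - \left(1550 + 50 \cdot 9025\right) = \left(-31 - \frac{39}{19}\right) - \left(1550 + 451250\right) = \left(-31 - \frac{39}{19}\right) - 452800 = - \frac{628}{19} - 452800 = - \frac{8603828}{19}$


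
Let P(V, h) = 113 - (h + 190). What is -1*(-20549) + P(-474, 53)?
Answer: 20419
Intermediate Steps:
P(V, h) = -77 - h (P(V, h) = 113 - (190 + h) = 113 + (-190 - h) = -77 - h)
-1*(-20549) + P(-474, 53) = -1*(-20549) + (-77 - 1*53) = 20549 + (-77 - 53) = 20549 - 130 = 20419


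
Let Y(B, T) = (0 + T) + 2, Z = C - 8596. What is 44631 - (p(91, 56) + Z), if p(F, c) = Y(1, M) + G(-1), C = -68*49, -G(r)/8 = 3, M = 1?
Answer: 56580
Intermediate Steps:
G(r) = -24 (G(r) = -8*3 = -24)
C = -3332
Z = -11928 (Z = -3332 - 8596 = -11928)
Y(B, T) = 2 + T (Y(B, T) = T + 2 = 2 + T)
p(F, c) = -21 (p(F, c) = (2 + 1) - 24 = 3 - 24 = -21)
44631 - (p(91, 56) + Z) = 44631 - (-21 - 11928) = 44631 - 1*(-11949) = 44631 + 11949 = 56580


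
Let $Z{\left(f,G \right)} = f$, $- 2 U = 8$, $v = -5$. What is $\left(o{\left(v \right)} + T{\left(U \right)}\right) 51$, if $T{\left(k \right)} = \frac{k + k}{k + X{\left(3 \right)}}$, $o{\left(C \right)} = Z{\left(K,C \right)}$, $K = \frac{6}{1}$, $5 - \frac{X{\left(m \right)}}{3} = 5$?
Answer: $408$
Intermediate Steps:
$X{\left(m \right)} = 0$ ($X{\left(m \right)} = 15 - 15 = 0$)
$U = -4$ ($U = \left(- \frac{1}{2}\right) 8 = -4$)
$K = 6$ ($K = 6 \cdot 1 = 6$)
$o{\left(C \right)} = 6$
$T{\left(k \right)} = 2$ ($T{\left(k \right)} = \frac{k + k}{k + 0} = \frac{2 k}{k} = 2$)
$\left(o{\left(v \right)} + T{\left(U \right)}\right) 51 = \left(6 + 2\right) 51 = 8 \cdot 51 = 408$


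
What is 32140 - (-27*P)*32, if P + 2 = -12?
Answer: 20044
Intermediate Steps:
P = -14 (P = -2 - 12 = -14)
32140 - (-27*P)*32 = 32140 - (-27*(-14))*32 = 32140 - 378*32 = 32140 - 1*12096 = 32140 - 12096 = 20044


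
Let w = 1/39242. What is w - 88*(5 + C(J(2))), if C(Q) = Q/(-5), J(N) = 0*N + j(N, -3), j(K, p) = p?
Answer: -96692283/196210 ≈ -492.80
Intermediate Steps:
J(N) = -3 (J(N) = 0*N - 3 = 0 - 3 = -3)
C(Q) = -Q/5 (C(Q) = Q*(-⅕) = -Q/5)
w = 1/39242 ≈ 2.5483e-5
w - 88*(5 + C(J(2))) = 1/39242 - 88*(5 - ⅕*(-3)) = 1/39242 - 88*(5 + ⅗) = 1/39242 - 88*28/5 = 1/39242 - 2464/5 = -96692283/196210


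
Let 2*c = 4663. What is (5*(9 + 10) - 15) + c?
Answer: 4823/2 ≈ 2411.5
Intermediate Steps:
c = 4663/2 (c = (½)*4663 = 4663/2 ≈ 2331.5)
(5*(9 + 10) - 15) + c = (5*(9 + 10) - 15) + 4663/2 = (5*19 - 15) + 4663/2 = (95 - 15) + 4663/2 = 80 + 4663/2 = 4823/2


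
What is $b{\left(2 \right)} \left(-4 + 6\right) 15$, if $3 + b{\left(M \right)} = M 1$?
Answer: $-30$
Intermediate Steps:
$b{\left(M \right)} = -3 + M$ ($b{\left(M \right)} = -3 + M 1 = -3 + M$)
$b{\left(2 \right)} \left(-4 + 6\right) 15 = \left(-3 + 2\right) \left(-4 + 6\right) 15 = - 2 \cdot 15 = \left(-1\right) 30 = -30$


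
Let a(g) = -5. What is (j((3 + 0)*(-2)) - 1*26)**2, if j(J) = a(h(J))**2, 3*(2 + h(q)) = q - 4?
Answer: 1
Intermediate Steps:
h(q) = -10/3 + q/3 (h(q) = -2 + (q - 4)/3 = -2 + (-4 + q)/3 = -2 + (-4/3 + q/3) = -10/3 + q/3)
j(J) = 25 (j(J) = (-5)**2 = 25)
(j((3 + 0)*(-2)) - 1*26)**2 = (25 - 1*26)**2 = (25 - 26)**2 = (-1)**2 = 1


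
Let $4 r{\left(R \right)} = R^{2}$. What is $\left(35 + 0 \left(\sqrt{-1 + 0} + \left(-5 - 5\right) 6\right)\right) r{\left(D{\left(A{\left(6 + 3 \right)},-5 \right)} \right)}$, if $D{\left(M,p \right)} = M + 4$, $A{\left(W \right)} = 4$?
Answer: $560$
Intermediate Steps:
$D{\left(M,p \right)} = 4 + M$
$r{\left(R \right)} = \frac{R^{2}}{4}$
$\left(35 + 0 \left(\sqrt{-1 + 0} + \left(-5 - 5\right) 6\right)\right) r{\left(D{\left(A{\left(6 + 3 \right)},-5 \right)} \right)} = \left(35 + 0 \left(\sqrt{-1 + 0} + \left(-5 - 5\right) 6\right)\right) \frac{\left(4 + 4\right)^{2}}{4} = \left(35 + 0 \left(\sqrt{-1} - 60\right)\right) \frac{8^{2}}{4} = \left(35 + 0 \left(i - 60\right)\right) \frac{1}{4} \cdot 64 = \left(35 + 0 \left(-60 + i\right)\right) 16 = \left(35 + 0\right) 16 = 35 \cdot 16 = 560$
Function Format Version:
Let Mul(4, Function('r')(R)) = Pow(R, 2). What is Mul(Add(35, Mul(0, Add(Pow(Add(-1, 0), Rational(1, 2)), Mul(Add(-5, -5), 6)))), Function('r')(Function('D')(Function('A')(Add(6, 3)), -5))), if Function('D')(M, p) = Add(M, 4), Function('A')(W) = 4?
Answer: 560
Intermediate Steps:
Function('D')(M, p) = Add(4, M)
Function('r')(R) = Mul(Rational(1, 4), Pow(R, 2))
Mul(Add(35, Mul(0, Add(Pow(Add(-1, 0), Rational(1, 2)), Mul(Add(-5, -5), 6)))), Function('r')(Function('D')(Function('A')(Add(6, 3)), -5))) = Mul(Add(35, Mul(0, Add(Pow(Add(-1, 0), Rational(1, 2)), Mul(Add(-5, -5), 6)))), Mul(Rational(1, 4), Pow(Add(4, 4), 2))) = Mul(Add(35, Mul(0, Add(Pow(-1, Rational(1, 2)), Mul(-10, 6)))), Mul(Rational(1, 4), Pow(8, 2))) = Mul(Add(35, Mul(0, Add(I, -60))), Mul(Rational(1, 4), 64)) = Mul(Add(35, Mul(0, Add(-60, I))), 16) = Mul(Add(35, 0), 16) = Mul(35, 16) = 560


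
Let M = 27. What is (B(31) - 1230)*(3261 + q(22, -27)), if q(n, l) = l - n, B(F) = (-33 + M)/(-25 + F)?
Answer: -3953972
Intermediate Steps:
B(F) = -6/(-25 + F) (B(F) = (-33 + 27)/(-25 + F) = -6/(-25 + F))
(B(31) - 1230)*(3261 + q(22, -27)) = (-6/(-25 + 31) - 1230)*(3261 + (-27 - 1*22)) = (-6/6 - 1230)*(3261 + (-27 - 22)) = (-6*⅙ - 1230)*(3261 - 49) = (-1 - 1230)*3212 = -1231*3212 = -3953972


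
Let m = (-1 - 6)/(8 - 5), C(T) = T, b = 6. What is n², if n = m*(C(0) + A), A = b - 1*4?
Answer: 196/9 ≈ 21.778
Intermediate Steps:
m = -7/3 ≈ -2.3333
A = 2 (A = 6 - 1*4 = 6 - 4 = 2)
n = -14/3 (n = -7*(0 + 2)/3 = -7/3*2 = -14/3 ≈ -4.6667)
n² = (-14/3)² = 196/9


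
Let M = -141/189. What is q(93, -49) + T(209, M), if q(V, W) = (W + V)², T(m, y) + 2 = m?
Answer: 2143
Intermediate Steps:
M = -47/63 (M = -141*1/189 = -47/63 ≈ -0.74603)
T(m, y) = -2 + m
q(V, W) = (V + W)²
q(93, -49) + T(209, M) = (93 - 49)² + (-2 + 209) = 44² + 207 = 1936 + 207 = 2143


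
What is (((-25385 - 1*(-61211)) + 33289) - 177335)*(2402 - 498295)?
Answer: 53665540460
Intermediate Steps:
(((-25385 - 1*(-61211)) + 33289) - 177335)*(2402 - 498295) = (((-25385 + 61211) + 33289) - 177335)*(-495893) = ((35826 + 33289) - 177335)*(-495893) = (69115 - 177335)*(-495893) = -108220*(-495893) = 53665540460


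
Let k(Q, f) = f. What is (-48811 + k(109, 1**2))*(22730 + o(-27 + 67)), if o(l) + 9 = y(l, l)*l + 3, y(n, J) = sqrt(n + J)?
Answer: -1109158440 - 7809600*sqrt(5) ≈ -1.1266e+9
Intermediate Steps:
y(n, J) = sqrt(J + n)
o(l) = -6 + sqrt(2)*l**(3/2) (o(l) = -9 + (sqrt(l + l)*l + 3) = -9 + (sqrt(2*l)*l + 3) = -9 + ((sqrt(2)*sqrt(l))*l + 3) = -9 + (sqrt(2)*l**(3/2) + 3) = -9 + (3 + sqrt(2)*l**(3/2)) = -6 + sqrt(2)*l**(3/2))
(-48811 + k(109, 1**2))*(22730 + o(-27 + 67)) = (-48811 + 1**2)*(22730 + (-6 + sqrt(2)*(-27 + 67)**(3/2))) = (-48811 + 1)*(22730 + (-6 + sqrt(2)*40**(3/2))) = -48810*(22730 + (-6 + sqrt(2)*(80*sqrt(10)))) = -48810*(22730 + (-6 + 160*sqrt(5))) = -48810*(22724 + 160*sqrt(5)) = -1109158440 - 7809600*sqrt(5)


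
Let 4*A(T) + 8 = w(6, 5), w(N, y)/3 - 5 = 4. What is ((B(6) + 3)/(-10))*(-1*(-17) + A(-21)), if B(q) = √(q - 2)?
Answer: -87/8 ≈ -10.875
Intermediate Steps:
w(N, y) = 27 (w(N, y) = 15 + 3*4 = 15 + 12 = 27)
A(T) = 19/4 (A(T) = -2 + (¼)*27 = -2 + 27/4 = 19/4)
B(q) = √(-2 + q)
((B(6) + 3)/(-10))*(-1*(-17) + A(-21)) = ((√(-2 + 6) + 3)/(-10))*(-1*(-17) + 19/4) = (-(√4 + 3)/10)*(17 + 19/4) = -(2 + 3)/10*(87/4) = -⅒*5*(87/4) = -½*87/4 = -87/8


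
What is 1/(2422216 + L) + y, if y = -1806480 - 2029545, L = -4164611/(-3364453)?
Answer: -31261440433130671022/8149436052459 ≈ -3.8360e+6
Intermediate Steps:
L = 4164611/3364453 (L = -4164611*(-1/3364453) = 4164611/3364453 ≈ 1.2378)
y = -3836025
1/(2422216 + L) + y = 1/(2422216 + 4164611/3364453) - 3836025 = 1/(8149436052459/3364453) - 3836025 = 3364453/8149436052459 - 3836025 = -31261440433130671022/8149436052459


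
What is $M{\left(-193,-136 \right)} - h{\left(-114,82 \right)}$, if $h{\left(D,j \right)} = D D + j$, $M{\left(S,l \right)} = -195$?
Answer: $-13273$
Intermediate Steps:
$h{\left(D,j \right)} = j + D^{2}$ ($h{\left(D,j \right)} = D^{2} + j = j + D^{2}$)
$M{\left(-193,-136 \right)} - h{\left(-114,82 \right)} = -195 - \left(82 + \left(-114\right)^{2}\right) = -195 - \left(82 + 12996\right) = -195 - 13078 = -13273$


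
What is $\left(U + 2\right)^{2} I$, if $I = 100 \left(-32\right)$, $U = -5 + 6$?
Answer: $-28800$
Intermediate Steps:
$U = 1$
$I = -3200$
$\left(U + 2\right)^{2} I = \left(1 + 2\right)^{2} \left(-3200\right) = 3^{2} \left(-3200\right) = 9 \left(-3200\right) = -28800$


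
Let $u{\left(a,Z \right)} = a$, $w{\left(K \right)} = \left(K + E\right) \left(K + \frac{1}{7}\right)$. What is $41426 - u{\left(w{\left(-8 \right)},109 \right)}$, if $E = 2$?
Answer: $\frac{289652}{7} \approx 41379.0$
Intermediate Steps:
$w{\left(K \right)} = \left(2 + K\right) \left(\frac{1}{7} + K\right)$ ($w{\left(K \right)} = \left(K + 2\right) \left(K + \frac{1}{7}\right) = \left(2 + K\right) \left(K + \frac{1}{7}\right) = \left(2 + K\right) \left(\frac{1}{7} + K\right)$)
$41426 - u{\left(w{\left(-8 \right)},109 \right)} = 41426 - \left(\frac{2}{7} + \left(-8\right)^{2} + \frac{15}{7} \left(-8\right)\right) = 41426 - \left(\frac{2}{7} + 64 - \frac{120}{7}\right) = 41426 - \frac{330}{7} = \frac{289652}{7}$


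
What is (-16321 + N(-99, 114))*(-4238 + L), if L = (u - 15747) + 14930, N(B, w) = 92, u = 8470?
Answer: -55422035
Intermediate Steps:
L = 7653 (L = (8470 - 15747) + 14930 = -7277 + 14930 = 7653)
(-16321 + N(-99, 114))*(-4238 + L) = (-16321 + 92)*(-4238 + 7653) = -16229*3415 = -55422035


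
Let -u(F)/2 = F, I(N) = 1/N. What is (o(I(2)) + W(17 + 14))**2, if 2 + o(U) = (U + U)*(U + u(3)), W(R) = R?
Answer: 2209/4 ≈ 552.25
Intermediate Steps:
I(N) = 1/N
u(F) = -2*F
o(U) = -2 + 2*U*(-6 + U) (o(U) = -2 + (U + U)*(U - 2*3) = -2 + (2*U)*(U - 6) = -2 + (2*U)*(-6 + U) = -2 + 2*U*(-6 + U))
(o(I(2)) + W(17 + 14))**2 = ((-2 - 12/2 + 2*(1/2)**2) + (17 + 14))**2 = ((-2 - 12*1/2 + 2*(1/2)**2) + 31)**2 = ((-2 - 6 + 2*(1/4)) + 31)**2 = ((-2 - 6 + 1/2) + 31)**2 = (-15/2 + 31)**2 = (47/2)**2 = 2209/4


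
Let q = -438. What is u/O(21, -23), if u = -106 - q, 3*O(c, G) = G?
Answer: -996/23 ≈ -43.304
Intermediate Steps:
O(c, G) = G/3
u = 332 (u = -106 - 1*(-438) = -106 + 438 = 332)
u/O(21, -23) = 332/(((⅓)*(-23))) = 332/(-23/3) = 332*(-3/23) = -996/23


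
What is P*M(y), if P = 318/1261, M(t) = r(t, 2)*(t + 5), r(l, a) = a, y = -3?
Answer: 1272/1261 ≈ 1.0087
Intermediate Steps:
M(t) = 10 + 2*t (M(t) = 2*(t + 5) = 2*(5 + t) = 10 + 2*t)
P = 318/1261 (P = 318*(1/1261) = 318/1261 ≈ 0.25218)
P*M(y) = 318*(10 + 2*(-3))/1261 = 318*(10 - 6)/1261 = (318/1261)*4 = 1272/1261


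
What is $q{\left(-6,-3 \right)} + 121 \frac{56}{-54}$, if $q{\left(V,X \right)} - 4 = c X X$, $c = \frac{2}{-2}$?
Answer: $- \frac{3523}{27} \approx -130.48$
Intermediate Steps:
$c = -1$ ($c = 2 \left(- \frac{1}{2}\right) = -1$)
$q{\left(V,X \right)} = 4 - X^{2}$ ($q{\left(V,X \right)} = 4 + - X X = 4 - X^{2}$)
$q{\left(-6,-3 \right)} + 121 \frac{56}{-54} = \left(4 - \left(-3\right)^{2}\right) + 121 \frac{56}{-54} = \left(4 - 9\right) + 121 \cdot 56 \left(- \frac{1}{54}\right) = \left(4 - 9\right) + 121 \left(- \frac{28}{27}\right) = -5 - \frac{3388}{27} = - \frac{3523}{27}$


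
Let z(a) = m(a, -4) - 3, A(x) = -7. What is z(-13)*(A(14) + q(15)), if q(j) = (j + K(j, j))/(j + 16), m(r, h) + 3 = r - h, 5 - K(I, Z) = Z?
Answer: 3180/31 ≈ 102.58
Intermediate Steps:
K(I, Z) = 5 - Z
m(r, h) = -3 + r - h (m(r, h) = -3 + (r - h) = -3 + r - h)
q(j) = 5/(16 + j) (q(j) = (j + (5 - j))/(j + 16) = 5/(16 + j))
z(a) = -2 + a (z(a) = (-3 + a - 1*(-4)) - 3 = (-3 + a + 4) - 3 = (1 + a) - 3 = -2 + a)
z(-13)*(A(14) + q(15)) = (-2 - 13)*(-7 + 5/(16 + 15)) = -15*(-7 + 5/31) = -15*(-212/31) = 3180/31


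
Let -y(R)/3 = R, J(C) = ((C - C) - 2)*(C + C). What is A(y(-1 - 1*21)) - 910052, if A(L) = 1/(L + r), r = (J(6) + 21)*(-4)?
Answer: -70984055/78 ≈ -9.1005e+5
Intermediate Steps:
J(C) = -4*C (J(C) = (0 - 2)*(2*C) = -4*C)
y(R) = -3*R
r = 12 (r = (-4*6 + 21)*(-4) = (-24 + 21)*(-4) = -3*(-4) = 12)
A(L) = 1/(12 + L) (A(L) = 1/(L + 12) = 1/(12 + L))
A(y(-1 - 1*21)) - 910052 = 1/(12 - 3*(-1 - 1*21)) - 910052 = 1/(12 - 3*(-1 - 21)) - 910052 = 1/(12 - 3*(-22)) - 910052 = 1/(12 + 66) - 910052 = 1/78 - 910052 = -70984055/78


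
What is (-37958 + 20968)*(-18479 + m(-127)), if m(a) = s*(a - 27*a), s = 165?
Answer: -8942703490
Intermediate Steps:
m(a) = -4290*a (m(a) = 165*(a - 27*a) = 165*(-26*a) = -4290*a)
(-37958 + 20968)*(-18479 + m(-127)) = (-37958 + 20968)*(-18479 - 4290*(-127)) = -16990*(-18479 + 544830) = -16990*526351 = -8942703490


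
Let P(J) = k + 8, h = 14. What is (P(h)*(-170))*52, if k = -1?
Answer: -61880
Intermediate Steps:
P(J) = 7 (P(J) = -1 + 8 = 7)
(P(h)*(-170))*52 = (7*(-170))*52 = -1190*52 = -61880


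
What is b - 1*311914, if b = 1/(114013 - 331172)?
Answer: -67734932327/217159 ≈ -3.1191e+5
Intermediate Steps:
b = -1/217159 (b = 1/(-217159) = -1/217159 ≈ -4.6049e-6)
b - 1*311914 = -1/217159 - 1*311914 = -1/217159 - 311914 = -67734932327/217159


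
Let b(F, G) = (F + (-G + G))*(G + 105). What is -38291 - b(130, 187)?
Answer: -76251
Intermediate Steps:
b(F, G) = F*(105 + G) (b(F, G) = (F + 0)*(105 + G) = F*(105 + G))
-38291 - b(130, 187) = -38291 - 130*(105 + 187) = -38291 - 130*292 = -38291 - 1*37960 = -38291 - 37960 = -76251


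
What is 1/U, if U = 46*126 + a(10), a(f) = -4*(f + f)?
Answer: 1/5716 ≈ 0.00017495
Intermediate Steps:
a(f) = -8*f
U = 5716 (U = 46*126 - 8*10 = 5796 - 80 = 5716)
1/U = 1/5716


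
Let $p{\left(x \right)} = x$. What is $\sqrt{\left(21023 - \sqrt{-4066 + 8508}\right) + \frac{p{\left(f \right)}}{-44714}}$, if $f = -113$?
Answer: $\frac{\sqrt{42032167629990 - 1999341796 \sqrt{4442}}}{44714} \approx 144.76$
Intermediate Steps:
$\sqrt{\left(21023 - \sqrt{-4066 + 8508}\right) + \frac{p{\left(f \right)}}{-44714}} = \sqrt{\left(21023 - \sqrt{-4066 + 8508}\right) - \frac{113}{-44714}} = \sqrt{\left(21023 - \sqrt{4442}\right) - - \frac{113}{44714}} = \sqrt{\left(21023 - \sqrt{4442}\right) + \frac{113}{44714}} = \sqrt{\frac{940022535}{44714} - \sqrt{4442}}$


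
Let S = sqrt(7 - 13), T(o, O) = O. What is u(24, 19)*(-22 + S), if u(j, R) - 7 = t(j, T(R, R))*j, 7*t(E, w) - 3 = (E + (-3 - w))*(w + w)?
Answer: -42790/7 + 1945*I*sqrt(6)/7 ≈ -6112.9 + 680.61*I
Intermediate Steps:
t(E, w) = 3/7 + 2*w*(-3 + E - w)/7 (t(E, w) = 3/7 + ((E + (-3 - w))*(w + w))/7 = 3/7 + ((-3 + E - w)*(2*w))/7 = 3/7 + (2*w*(-3 + E - w))/7 = 3/7 + 2*w*(-3 + E - w)/7)
S = I*sqrt(6) (S = sqrt(-6) = I*sqrt(6) ≈ 2.4495*I)
u(j, R) = 7 + j*(3/7 - 6*R/7 - 2*R**2/7 + 2*R*j/7) (u(j, R) = 7 + (3/7 - 6*R/7 - 2*R**2/7 + 2*j*R/7)*j = 7 + (3/7 - 6*R/7 - 2*R**2/7 + 2*R*j/7)*j = 7 + j*(3/7 - 6*R/7 - 2*R**2/7 + 2*R*j/7))
u(24, 19)*(-22 + S) = (7 - 1/7*24*(-3 + 2*19**2 + 6*19 - 2*19*24))*(-22 + I*sqrt(6)) = (7 - 1/7*24*(-3 + 2*361 + 114 - 912))*(-22 + I*sqrt(6)) = (7 - 1/7*24*(-3 + 722 + 114 - 912))*(-22 + I*sqrt(6)) = (7 - 1/7*24*(-79))*(-22 + I*sqrt(6)) = (7 + 1896/7)*(-22 + I*sqrt(6)) = 1945*(-22 + I*sqrt(6))/7 = -42790/7 + 1945*I*sqrt(6)/7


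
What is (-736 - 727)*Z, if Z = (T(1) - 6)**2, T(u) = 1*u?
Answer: -36575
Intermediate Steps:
T(u) = u
Z = 25 (Z = (1 - 6)**2 = (-5)**2 = 25)
(-736 - 727)*Z = (-736 - 727)*25 = -1463*25 = -36575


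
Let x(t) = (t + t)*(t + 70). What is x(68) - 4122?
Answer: 14646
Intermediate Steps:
x(t) = 2*t*(70 + t) (x(t) = (2*t)*(70 + t) = 2*t*(70 + t))
x(68) - 4122 = 2*68*(70 + 68) - 4122 = 2*68*138 - 4122 = 18768 - 4122 = 14646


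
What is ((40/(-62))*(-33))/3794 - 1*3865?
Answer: -227288725/58807 ≈ -3865.0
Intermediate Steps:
((40/(-62))*(-33))/3794 - 1*3865 = ((40*(-1/62))*(-33))*(1/3794) - 3865 = -20/31*(-33)*(1/3794) - 3865 = (660/31)*(1/3794) - 3865 = 330/58807 - 3865 = -227288725/58807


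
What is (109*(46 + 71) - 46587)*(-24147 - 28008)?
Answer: 1764612270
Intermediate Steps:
(109*(46 + 71) - 46587)*(-24147 - 28008) = (109*117 - 46587)*(-52155) = (12753 - 46587)*(-52155) = -33834*(-52155) = 1764612270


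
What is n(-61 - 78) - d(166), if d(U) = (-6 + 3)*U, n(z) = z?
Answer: 359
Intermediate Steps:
d(U) = -3*U
n(-61 - 78) - d(166) = (-61 - 78) - (-3)*166 = -139 - 1*(-498) = -139 + 498 = 359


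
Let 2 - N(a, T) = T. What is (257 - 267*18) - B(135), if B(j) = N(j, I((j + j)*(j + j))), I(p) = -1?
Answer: -4552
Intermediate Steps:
N(a, T) = 2 - T
B(j) = 3 (B(j) = 2 - 1*(-1) = 2 + 1 = 3)
(257 - 267*18) - B(135) = (257 - 267*18) - 1*3 = (257 - 4806) - 3 = -4549 - 3 = -4552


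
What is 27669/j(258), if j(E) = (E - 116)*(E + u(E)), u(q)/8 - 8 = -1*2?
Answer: 9223/14484 ≈ 0.63677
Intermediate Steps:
u(q) = 48 (u(q) = 64 + 8*(-1*2) = 64 + 8*(-2) = 64 - 16 = 48)
j(E) = (-116 + E)*(48 + E) (j(E) = (E - 116)*(E + 48) = (-116 + E)*(48 + E))
27669/j(258) = 27669/(-5568 + 258² - 68*258) = 27669/(-5568 + 66564 - 17544) = 27669/43452 = 27669*(1/43452) = 9223/14484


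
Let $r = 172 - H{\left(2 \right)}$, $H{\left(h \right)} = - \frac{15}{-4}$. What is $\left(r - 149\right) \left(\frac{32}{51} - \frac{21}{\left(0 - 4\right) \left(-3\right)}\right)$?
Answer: $- \frac{17633}{816} \approx -21.609$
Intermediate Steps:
$H{\left(h \right)} = \frac{15}{4}$ ($H{\left(h \right)} = \left(-15\right) \left(- \frac{1}{4}\right) = \frac{15}{4}$)
$r = \frac{673}{4}$ ($r = 172 - \frac{15}{4} = \frac{673}{4} \approx 168.25$)
$\left(r - 149\right) \left(\frac{32}{51} - \frac{21}{\left(0 - 4\right) \left(-3\right)}\right) = \left(\frac{673}{4} - 149\right) \left(\frac{32}{51} - \frac{21}{\left(0 - 4\right) \left(-3\right)}\right) = \frac{77 \left(32 \cdot \frac{1}{51} - \frac{21}{\left(-4\right) \left(-3\right)}\right)}{4} = \frac{77 \left(\frac{32}{51} - \frac{21}{12}\right)}{4} = \frac{77 \left(\frac{32}{51} - \frac{7}{4}\right)}{4} = \frac{77}{4} \left(- \frac{229}{204}\right) = - \frac{17633}{816}$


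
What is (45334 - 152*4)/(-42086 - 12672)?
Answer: -107/131 ≈ -0.81679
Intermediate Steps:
(45334 - 152*4)/(-42086 - 12672) = (45334 - 608)/(-54758) = 44726*(-1/54758) = -107/131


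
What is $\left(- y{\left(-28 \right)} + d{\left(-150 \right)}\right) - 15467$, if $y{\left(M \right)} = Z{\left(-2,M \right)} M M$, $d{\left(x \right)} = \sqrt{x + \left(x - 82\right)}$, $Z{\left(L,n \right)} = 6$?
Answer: $-20171 + i \sqrt{382} \approx -20171.0 + 19.545 i$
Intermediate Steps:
$d{\left(x \right)} = \sqrt{-82 + 2 x}$ ($d{\left(x \right)} = \sqrt{x + \left(-82 + x\right)} = \sqrt{-82 + 2 x}$)
$y{\left(M \right)} = 6 M^{2}$ ($y{\left(M \right)} = 6 M M = 6 M^{2}$)
$\left(- y{\left(-28 \right)} + d{\left(-150 \right)}\right) - 15467 = \left(- 6 \left(-28\right)^{2} + \sqrt{-82 + 2 \left(-150\right)}\right) - 15467 = \left(- 6 \cdot 784 + \sqrt{-82 - 300}\right) - 15467 = \left(\left(-1\right) 4704 + \sqrt{-382}\right) - 15467 = \left(-4704 + i \sqrt{382}\right) - 15467 = -20171 + i \sqrt{382}$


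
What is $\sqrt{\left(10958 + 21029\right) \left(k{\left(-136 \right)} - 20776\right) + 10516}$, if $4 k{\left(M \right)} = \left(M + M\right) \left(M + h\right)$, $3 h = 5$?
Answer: $\frac{2 i \sqrt{837811830}}{3} \approx 19297.0 i$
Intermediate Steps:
$h = \frac{5}{3}$ ($h = \frac{1}{3} \cdot 5 = \frac{5}{3} \approx 1.6667$)
$k{\left(M \right)} = \frac{M \left(\frac{5}{3} + M\right)}{2}$ ($k{\left(M \right)} = \frac{\left(M + M\right) \left(M + \frac{5}{3}\right)}{4} = \frac{2 M \left(\frac{5}{3} + M\right)}{4} = \frac{M \left(\frac{5}{3} + M\right)}{2}$)
$\sqrt{\left(10958 + 21029\right) \left(k{\left(-136 \right)} - 20776\right) + 10516} = \sqrt{\left(10958 + 21029\right) \left(\frac{1}{6} \left(-136\right) \left(5 + 3 \left(-136\right)\right) - 20776\right) + 10516} = \sqrt{31987 \left(\frac{1}{6} \left(-136\right) \left(5 - 408\right) - 20776\right) + 10516} = \sqrt{31987 \left(\frac{1}{6} \left(-136\right) \left(-403\right) - 20776\right) + 10516} = \sqrt{31987 \left(\frac{27404}{3} - 20776\right) + 10516} = \sqrt{31987 \left(- \frac{34924}{3}\right) + 10516} = \sqrt{- \frac{1117113988}{3} + 10516} = \sqrt{- \frac{1117082440}{3}} = \frac{2 i \sqrt{837811830}}{3}$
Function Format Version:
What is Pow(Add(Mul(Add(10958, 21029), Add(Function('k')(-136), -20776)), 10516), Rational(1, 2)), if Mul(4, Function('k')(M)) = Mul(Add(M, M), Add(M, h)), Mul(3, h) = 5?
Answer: Mul(Rational(2, 3), I, Pow(837811830, Rational(1, 2))) ≈ Mul(19297., I)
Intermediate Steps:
h = Rational(5, 3) (h = Mul(Rational(1, 3), 5) = Rational(5, 3) ≈ 1.6667)
Function('k')(M) = Mul(Rational(1, 2), M, Add(Rational(5, 3), M)) (Function('k')(M) = Mul(Rational(1, 4), Mul(Add(M, M), Add(M, Rational(5, 3)))) = Mul(Rational(1, 4), Mul(Mul(2, M), Add(Rational(5, 3), M))) = Mul(Rational(1, 4), Mul(2, M, Add(Rational(5, 3), M))) = Mul(Rational(1, 2), M, Add(Rational(5, 3), M)))
Pow(Add(Mul(Add(10958, 21029), Add(Function('k')(-136), -20776)), 10516), Rational(1, 2)) = Pow(Add(Mul(Add(10958, 21029), Add(Mul(Rational(1, 6), -136, Add(5, Mul(3, -136))), -20776)), 10516), Rational(1, 2)) = Pow(Add(Mul(31987, Add(Mul(Rational(1, 6), -136, Add(5, -408)), -20776)), 10516), Rational(1, 2)) = Pow(Add(Mul(31987, Add(Mul(Rational(1, 6), -136, -403), -20776)), 10516), Rational(1, 2)) = Pow(Add(Mul(31987, Add(Rational(27404, 3), -20776)), 10516), Rational(1, 2)) = Pow(Add(Mul(31987, Rational(-34924, 3)), 10516), Rational(1, 2)) = Pow(Add(Rational(-1117113988, 3), 10516), Rational(1, 2)) = Pow(Rational(-1117082440, 3), Rational(1, 2)) = Mul(Rational(2, 3), I, Pow(837811830, Rational(1, 2)))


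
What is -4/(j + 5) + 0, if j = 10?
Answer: -4/15 ≈ -0.26667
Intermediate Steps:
-4/(j + 5) + 0 = -4/(10 + 5) + 0 = -4/15 + 0 = -4/15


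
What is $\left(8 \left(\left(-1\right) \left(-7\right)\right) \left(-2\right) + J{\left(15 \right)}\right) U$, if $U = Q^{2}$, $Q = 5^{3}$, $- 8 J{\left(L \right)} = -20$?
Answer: $- \frac{3421875}{2} \approx -1.7109 \cdot 10^{6}$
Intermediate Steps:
$J{\left(L \right)} = \frac{5}{2}$ ($J{\left(L \right)} = \left(- \frac{1}{8}\right) \left(-20\right) = \frac{5}{2}$)
$Q = 125$
$U = 15625$ ($U = 125^{2} = 15625$)
$\left(8 \left(\left(-1\right) \left(-7\right)\right) \left(-2\right) + J{\left(15 \right)}\right) U = \left(8 \left(\left(-1\right) \left(-7\right)\right) \left(-2\right) + \frac{5}{2}\right) 15625 = \left(8 \cdot 7 \left(-2\right) + \frac{5}{2}\right) 15625 = \left(56 \left(-2\right) + \frac{5}{2}\right) 15625 = \left(-112 + \frac{5}{2}\right) 15625 = \left(- \frac{219}{2}\right) 15625 = - \frac{3421875}{2}$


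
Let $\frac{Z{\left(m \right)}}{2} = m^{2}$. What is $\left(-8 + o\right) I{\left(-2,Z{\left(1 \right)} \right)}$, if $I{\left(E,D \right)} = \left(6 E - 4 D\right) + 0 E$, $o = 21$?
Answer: $-260$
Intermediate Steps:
$Z{\left(m \right)} = 2 m^{2}$
$I{\left(E,D \right)} = - 4 D + 6 E$ ($I{\left(E,D \right)} = \left(- 4 D + 6 E\right) + 0 = - 4 D + 6 E$)
$\left(-8 + o\right) I{\left(-2,Z{\left(1 \right)} \right)} = \left(-8 + 21\right) \left(- 4 \cdot 2 \cdot 1^{2} + 6 \left(-2\right)\right) = 13 \left(- 4 \cdot 2 \cdot 1 - 12\right) = 13 \left(\left(-4\right) 2 - 12\right) = 13 \left(-8 - 12\right) = 13 \left(-20\right) = -260$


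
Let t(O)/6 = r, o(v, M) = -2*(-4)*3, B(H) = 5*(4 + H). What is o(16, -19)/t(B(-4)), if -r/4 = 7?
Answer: -⅐ ≈ -0.14286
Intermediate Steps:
B(H) = 20 + 5*H
r = -28 (r = -4*7 = -28)
o(v, M) = 24 (o(v, M) = 8*3 = 24)
t(O) = -168 (t(O) = 6*(-28) = -168)
o(16, -19)/t(B(-4)) = 24/(-168) = 24*(-1/168) = -⅐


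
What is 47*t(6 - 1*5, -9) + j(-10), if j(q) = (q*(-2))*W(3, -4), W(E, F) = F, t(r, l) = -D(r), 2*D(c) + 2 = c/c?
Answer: -113/2 ≈ -56.500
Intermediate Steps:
D(c) = -½ (D(c) = -1 + (c/c)/2 = -1 + (½)*1 = -1 + ½ = -½)
t(r, l) = ½ (t(r, l) = -1*(-½) = ½)
j(q) = 8*q (j(q) = (q*(-2))*(-4) = -2*q*(-4) = 8*q)
47*t(6 - 1*5, -9) + j(-10) = 47*(½) + 8*(-10) = 47/2 - 80 = -113/2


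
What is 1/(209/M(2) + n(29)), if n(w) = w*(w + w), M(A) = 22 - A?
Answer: 20/33849 ≈ 0.00059086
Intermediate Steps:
n(w) = 2*w² (n(w) = w*(2*w) = 2*w²)
1/(209/M(2) + n(29)) = 1/(209/(22 - 1*2) + 2*29²) = 1/(209/(22 - 2) + 2*841) = 1/(209/20 + 1682) = 1/(33849/20) = 20/33849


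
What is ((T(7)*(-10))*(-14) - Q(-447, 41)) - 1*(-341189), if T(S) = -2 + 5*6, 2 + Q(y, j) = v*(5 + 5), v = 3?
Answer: 345081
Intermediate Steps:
Q(y, j) = 28 (Q(y, j) = -2 + 3*(5 + 5) = -2 + 3*10 = -2 + 30 = 28)
T(S) = 28 (T(S) = -2 + 30 = 28)
((T(7)*(-10))*(-14) - Q(-447, 41)) - 1*(-341189) = ((28*(-10))*(-14) - 1*28) - 1*(-341189) = (-280*(-14) - 28) + 341189 = (3920 - 28) + 341189 = 3892 + 341189 = 345081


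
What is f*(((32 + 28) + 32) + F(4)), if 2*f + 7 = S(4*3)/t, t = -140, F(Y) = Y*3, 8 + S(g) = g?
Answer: -12792/35 ≈ -365.49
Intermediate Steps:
S(g) = -8 + g
F(Y) = 3*Y
f = -123/35 (f = -7/2 + ((-8 + 4*3)/(-140))/2 = -7/2 + ((-8 + 12)*(-1/140))/2 = -7/2 + (4*(-1/140))/2 = -7/2 + (½)*(-1/35) = -7/2 - 1/70 = -123/35 ≈ -3.5143)
f*(((32 + 28) + 32) + F(4)) = -123*(((32 + 28) + 32) + 3*4)/35 = -123*((60 + 32) + 12)/35 = -123*(92 + 12)/35 = -123/35*104 = -12792/35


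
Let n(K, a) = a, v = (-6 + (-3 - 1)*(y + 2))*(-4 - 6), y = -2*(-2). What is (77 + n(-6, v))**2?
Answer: 142129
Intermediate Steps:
y = 4
v = 300 (v = (-6 + (-3 - 1)*(4 + 2))*(-4 - 6) = (-6 - 4*6)*(-10) = (-6 - 24)*(-10) = -30*(-10) = 300)
(77 + n(-6, v))**2 = (77 + 300)**2 = 377**2 = 142129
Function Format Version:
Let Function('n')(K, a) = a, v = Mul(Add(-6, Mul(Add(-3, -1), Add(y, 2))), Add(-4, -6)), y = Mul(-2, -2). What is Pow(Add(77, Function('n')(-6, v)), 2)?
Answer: 142129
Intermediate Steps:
y = 4
v = 300 (v = Mul(Add(-6, Mul(Add(-3, -1), Add(4, 2))), Add(-4, -6)) = Mul(Add(-6, Mul(-4, 6)), -10) = Mul(Add(-6, -24), -10) = Mul(-30, -10) = 300)
Pow(Add(77, Function('n')(-6, v)), 2) = Pow(Add(77, 300), 2) = Pow(377, 2) = 142129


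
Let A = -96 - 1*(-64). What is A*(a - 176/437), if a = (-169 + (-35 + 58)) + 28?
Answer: 1655744/437 ≈ 3788.9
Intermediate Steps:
a = -118 (a = (-169 + 23) + 28 = -146 + 28 = -118)
A = -32 (A = -96 + 64 = -32)
A*(a - 176/437) = -32*(-118 - 176/437) = -32*(-51742/437) = 1655744/437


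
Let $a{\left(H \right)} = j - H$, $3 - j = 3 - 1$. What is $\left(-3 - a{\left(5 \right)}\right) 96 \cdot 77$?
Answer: $7392$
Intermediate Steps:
$j = 1$ ($j = 3 - \left(3 - 1\right) = 3 - 2 = 1$)
$a{\left(H \right)} = 1 - H$
$\left(-3 - a{\left(5 \right)}\right) 96 \cdot 77 = \left(-3 - \left(1 - 5\right)\right) 96 \cdot 77 = \left(-3 - -4\right) 96 \cdot 77 = \left(-3 + 4\right) 96 \cdot 77 = 1 \cdot 96 \cdot 77 = 96 \cdot 77 = 7392$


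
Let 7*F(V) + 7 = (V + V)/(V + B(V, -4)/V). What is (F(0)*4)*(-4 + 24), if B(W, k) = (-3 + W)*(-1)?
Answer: -80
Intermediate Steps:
B(W, k) = 3 - W
F(V) = -1 + 2*V/(7*(V + (3 - V)/V)) (F(V) = -1 + ((V + V)/(V + (3 - V)/V))/7 = -1 + ((2*V)/(V + (3 - V)/V))/7 = -1 + (2*V/(V + (3 - V)/V))/7 = -1 + 2*V/(7*(V + (3 - V)/V)))
(F(0)*4)*(-4 + 24) = (((-3 + 0 - 5/7*0**2)/(3 + 0**2 - 1*0))*4)*(-4 + 24) = (((-3 + 0 - 5/7*0)/(3 + 0 + 0))*4)*20 = (((-3 + 0 + 0)/3)*4)*20 = (((1/3)*(-3))*4)*20 = -1*4*20 = -4*20 = -80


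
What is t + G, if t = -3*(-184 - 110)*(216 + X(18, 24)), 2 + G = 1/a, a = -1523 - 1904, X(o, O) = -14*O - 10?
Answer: -392946675/3427 ≈ -1.1466e+5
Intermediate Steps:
X(o, O) = -10 - 14*O
a = -3427
G = -6855/3427 (G = -2 + 1/(-3427) = -2 - 1/3427 = -6855/3427 ≈ -2.0003)
t = -114660 (t = -3*(-184 - 110)*(216 + (-10 - 14*24)) = -(-882)*(216 + (-10 - 336)) = -(-882)*(216 - 346) = -(-882)*(-130) = -3*38220 = -114660)
t + G = -114660 - 6855/3427 = -392946675/3427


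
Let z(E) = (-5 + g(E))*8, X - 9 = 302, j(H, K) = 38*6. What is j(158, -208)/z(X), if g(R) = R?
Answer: 19/204 ≈ 0.093137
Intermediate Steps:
j(H, K) = 228
X = 311 (X = 9 + 302 = 311)
z(E) = -40 + 8*E (z(E) = (-5 + E)*8 = -40 + 8*E)
j(158, -208)/z(X) = 228/(-40 + 8*311) = 228/(-40 + 2488) = 228/2448 = 228*(1/2448) = 19/204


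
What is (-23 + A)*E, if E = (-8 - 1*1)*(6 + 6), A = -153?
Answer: 19008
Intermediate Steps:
E = -108 (E = (-8 - 1)*12 = -9*12 = -108)
(-23 + A)*E = (-23 - 153)*(-108) = -176*(-108) = 19008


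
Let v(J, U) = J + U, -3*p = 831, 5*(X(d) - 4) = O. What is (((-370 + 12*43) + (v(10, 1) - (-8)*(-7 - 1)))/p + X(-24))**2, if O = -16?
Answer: 413449/1918225 ≈ 0.21554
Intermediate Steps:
X(d) = 4/5 (X(d) = 4 + (1/5)*(-16) = 4 - 16/5 = 4/5)
p = -277 (p = -1/3*831 = -277)
(((-370 + 12*43) + (v(10, 1) - (-8)*(-7 - 1)))/p + X(-24))**2 = (((-370 + 12*43) + ((10 + 1) - (-8)*(-7 - 1)))/(-277) + 4/5)**2 = (((-370 + 516) + (11 - (-8)*(-8)))*(-1/277) + 4/5)**2 = ((146 + (11 - 1*64))*(-1/277) + 4/5)**2 = ((146 + (11 - 64))*(-1/277) + 4/5)**2 = ((146 - 53)*(-1/277) + 4/5)**2 = (93*(-1/277) + 4/5)**2 = (-93/277 + 4/5)**2 = (643/1385)**2 = 413449/1918225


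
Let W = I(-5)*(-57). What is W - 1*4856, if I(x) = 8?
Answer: -5312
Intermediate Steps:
W = -456 (W = 8*(-57) = -456)
W - 1*4856 = -456 - 1*4856 = -456 - 4856 = -5312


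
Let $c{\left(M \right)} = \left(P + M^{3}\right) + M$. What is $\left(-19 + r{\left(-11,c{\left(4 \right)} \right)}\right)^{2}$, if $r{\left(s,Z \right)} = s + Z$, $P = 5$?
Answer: $1849$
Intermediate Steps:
$c{\left(M \right)} = 5 + M + M^{3}$ ($c{\left(M \right)} = \left(5 + M^{3}\right) + M = 5 + M + M^{3}$)
$r{\left(s,Z \right)} = Z + s$
$\left(-19 + r{\left(-11,c{\left(4 \right)} \right)}\right)^{2} = \left(-19 + \left(\left(5 + 4 + 4^{3}\right) - 11\right)\right)^{2} = \left(-19 + \left(\left(5 + 4 + 64\right) - 11\right)\right)^{2} = \left(-19 + \left(73 - 11\right)\right)^{2} = \left(-19 + 62\right)^{2} = 43^{2} = 1849$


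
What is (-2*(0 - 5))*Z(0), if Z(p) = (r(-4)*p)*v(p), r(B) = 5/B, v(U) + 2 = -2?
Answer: 0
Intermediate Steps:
v(U) = -4 (v(U) = -2 - 2 = -4)
Z(p) = 5*p (Z(p) = ((5/(-4))*p)*(-4) = ((5*(-¼))*p)*(-4) = -5*p/4*(-4) = 5*p)
(-2*(0 - 5))*Z(0) = (-2*(0 - 5))*(5*0) = -2*(-5)*0 = 10*0 = 0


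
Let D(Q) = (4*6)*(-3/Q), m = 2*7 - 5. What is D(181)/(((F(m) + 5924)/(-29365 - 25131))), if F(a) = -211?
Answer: 3923712/1034053 ≈ 3.7945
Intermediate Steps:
m = 9 (m = 14 - 5 = 9)
D(Q) = -72/Q (D(Q) = 24*(-3/Q) = -72/Q)
D(181)/(((F(m) + 5924)/(-29365 - 25131))) = (-72/181)/(((-211 + 5924)/(-29365 - 25131))) = (-72*1/181)/((5713/(-54496))) = -72/(181*(5713*(-1/54496))) = -72/(181*(-5713/54496)) = -72/181*(-54496/5713) = 3923712/1034053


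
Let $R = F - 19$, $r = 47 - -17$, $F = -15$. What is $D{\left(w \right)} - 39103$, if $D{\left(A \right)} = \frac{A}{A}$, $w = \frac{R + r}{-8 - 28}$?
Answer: $-39102$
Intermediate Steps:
$r = 64$ ($r = 47 + 17 = 64$)
$R = -34$ ($R = -15 - 19 = -34$)
$w = - \frac{5}{6}$ ($w = \frac{-34 + 64}{-8 - 28} = \frac{30}{-36} = 30 \left(- \frac{1}{36}\right) = - \frac{5}{6} \approx -0.83333$)
$D{\left(A \right)} = 1$
$D{\left(w \right)} - 39103 = 1 - 39103 = -39102$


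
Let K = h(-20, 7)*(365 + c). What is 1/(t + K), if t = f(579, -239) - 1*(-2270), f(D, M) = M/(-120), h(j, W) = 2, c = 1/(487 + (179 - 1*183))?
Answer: 6440/19332853 ≈ 0.00033311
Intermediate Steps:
c = 1/483 (c = 1/(487 + (179 - 183)) = 1/(487 - 4) = 1/483 ≈ 0.0020704)
f(D, M) = -M/120 (f(D, M) = M*(-1/120) = -M/120)
K = 352592/483 (K = 2*(365 + 1/483) = 2*(176296/483) = 352592/483 ≈ 730.00)
t = 272639/120 (t = -1/120*(-239) - 1*(-2270) = 239/120 + 2270 = 272639/120 ≈ 2272.0)
1/(t + K) = 1/(272639/120 + 352592/483) = 1/(19332853/6440) = 6440/19332853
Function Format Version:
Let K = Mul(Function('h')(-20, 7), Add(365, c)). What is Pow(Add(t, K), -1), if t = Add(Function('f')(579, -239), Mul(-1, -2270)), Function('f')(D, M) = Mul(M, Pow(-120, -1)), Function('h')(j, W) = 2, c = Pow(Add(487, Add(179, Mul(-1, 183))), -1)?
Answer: Rational(6440, 19332853) ≈ 0.00033311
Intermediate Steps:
c = Rational(1, 483) (c = Pow(Add(487, Add(179, -183)), -1) = Pow(Add(487, -4), -1) = Pow(483, -1) = Rational(1, 483) ≈ 0.0020704)
Function('f')(D, M) = Mul(Rational(-1, 120), M) (Function('f')(D, M) = Mul(M, Rational(-1, 120)) = Mul(Rational(-1, 120), M))
K = Rational(352592, 483) (K = Mul(2, Add(365, Rational(1, 483))) = Mul(2, Rational(176296, 483)) = Rational(352592, 483) ≈ 730.00)
t = Rational(272639, 120) (t = Add(Mul(Rational(-1, 120), -239), Mul(-1, -2270)) = Add(Rational(239, 120), 2270) = Rational(272639, 120) ≈ 2272.0)
Pow(Add(t, K), -1) = Pow(Add(Rational(272639, 120), Rational(352592, 483)), -1) = Pow(Rational(19332853, 6440), -1) = Rational(6440, 19332853)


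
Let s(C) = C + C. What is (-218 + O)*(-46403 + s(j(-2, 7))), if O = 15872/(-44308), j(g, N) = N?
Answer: 112203579306/11077 ≈ 1.0129e+7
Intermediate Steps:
s(C) = 2*C
O = -3968/11077 (O = 15872*(-1/44308) = -3968/11077 ≈ -0.35822)
(-218 + O)*(-46403 + s(j(-2, 7))) = (-218 - 3968/11077)*(-46403 + 2*7) = -2418754*(-46403 + 14)/11077 = -2418754/11077*(-46389) = 112203579306/11077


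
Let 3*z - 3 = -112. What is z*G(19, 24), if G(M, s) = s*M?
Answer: -16568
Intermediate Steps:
z = -109/3 (z = 1 + (⅓)*(-112) = 1 - 112/3 = -109/3 ≈ -36.333)
G(M, s) = M*s
z*G(19, 24) = -2071*24/3 = -109/3*456 = -16568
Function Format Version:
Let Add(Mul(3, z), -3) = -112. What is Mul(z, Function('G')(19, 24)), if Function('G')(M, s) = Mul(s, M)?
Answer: -16568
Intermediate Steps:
z = Rational(-109, 3) (z = Add(1, Mul(Rational(1, 3), -112)) = Add(1, Rational(-112, 3)) = Rational(-109, 3) ≈ -36.333)
Function('G')(M, s) = Mul(M, s)
Mul(z, Function('G')(19, 24)) = Mul(Rational(-109, 3), Mul(19, 24)) = Mul(Rational(-109, 3), 456) = -16568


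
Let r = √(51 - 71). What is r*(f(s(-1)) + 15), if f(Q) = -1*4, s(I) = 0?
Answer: 22*I*√5 ≈ 49.193*I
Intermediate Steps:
f(Q) = -4
r = 2*I*√5 (r = √(-20) = 2*I*√5 ≈ 4.4721*I)
r*(f(s(-1)) + 15) = (2*I*√5)*(-4 + 15) = (2*I*√5)*11 = 22*I*√5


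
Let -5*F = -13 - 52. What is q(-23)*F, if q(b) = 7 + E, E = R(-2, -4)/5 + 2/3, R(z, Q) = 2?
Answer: 1573/15 ≈ 104.87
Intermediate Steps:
F = 13 (F = -(-13 - 52)/5 = -⅕*(-65) = 13)
E = 16/15 (E = 2/5 + 2/3 = 2*(⅕) + 2*(⅓) = ⅖ + ⅔ = 16/15 ≈ 1.0667)
q(b) = 121/15 (q(b) = 7 + 16/15 = 121/15)
q(-23)*F = (121/15)*13 = 1573/15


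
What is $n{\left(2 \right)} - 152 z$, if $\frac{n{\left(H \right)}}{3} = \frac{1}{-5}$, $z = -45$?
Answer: $\frac{34197}{5} \approx 6839.4$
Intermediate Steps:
$n{\left(H \right)} = - \frac{3}{5}$ ($n{\left(H \right)} = \frac{3}{-5} = 3 \left(- \frac{1}{5}\right) = - \frac{3}{5}$)
$n{\left(2 \right)} - 152 z = - \frac{3}{5} - -6840 = - \frac{3}{5} + 6840 = \frac{34197}{5}$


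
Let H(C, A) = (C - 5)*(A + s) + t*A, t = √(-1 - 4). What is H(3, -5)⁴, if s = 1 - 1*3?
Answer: (14 - 5*I*√5)⁴ ≈ -92959.0 - 44453.0*I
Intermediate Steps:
s = -2 (s = 1 - 3 = -2)
t = I*√5 (t = √(-5) = I*√5 ≈ 2.2361*I)
H(C, A) = (-5 + C)*(-2 + A) + I*A*√5 (H(C, A) = (C - 5)*(A - 2) + (I*√5)*A = (-5 + C)*(-2 + A) + I*A*√5)
H(3, -5)⁴ = (10 - 5*(-5) - 2*3 - 5*3 + I*(-5)*√5)⁴ = (10 + 25 - 6 - 15 - 5*I*√5)⁴ = (14 - 5*I*√5)⁴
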